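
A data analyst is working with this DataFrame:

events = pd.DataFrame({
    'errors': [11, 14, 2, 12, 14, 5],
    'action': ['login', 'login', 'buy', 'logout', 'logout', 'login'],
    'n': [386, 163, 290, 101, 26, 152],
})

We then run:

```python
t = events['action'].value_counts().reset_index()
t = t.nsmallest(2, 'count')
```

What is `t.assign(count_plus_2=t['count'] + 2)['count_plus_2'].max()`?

4

value_counts of action:
action
login     3
logout    2
buy       1
Name: count, dtype: int64
reset_index():
   action  count
0   login      3
1  logout      2
2     buy      1
take 2 rows with smallest count:
   action  count
2     buy      1
1  logout      2
add column count_plus_2 = t['count'] + 2:
   action  count  count_plus_2
2     buy      1             3
1  logout      2             4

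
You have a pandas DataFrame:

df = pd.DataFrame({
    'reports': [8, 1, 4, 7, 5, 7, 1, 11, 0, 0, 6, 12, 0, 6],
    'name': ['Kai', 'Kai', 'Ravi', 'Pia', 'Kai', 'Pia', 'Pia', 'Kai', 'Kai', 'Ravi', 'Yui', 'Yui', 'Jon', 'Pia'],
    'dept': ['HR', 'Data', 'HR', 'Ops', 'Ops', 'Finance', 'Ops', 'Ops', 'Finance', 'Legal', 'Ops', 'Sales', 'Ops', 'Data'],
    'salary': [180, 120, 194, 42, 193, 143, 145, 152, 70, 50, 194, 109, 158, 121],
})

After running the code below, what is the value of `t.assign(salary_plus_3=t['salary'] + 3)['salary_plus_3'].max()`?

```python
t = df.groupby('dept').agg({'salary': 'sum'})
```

887

group by dept, sum of salary:
         salary
dept           
Data        241
Finance     213
HR          374
Legal        50
Ops         884
Sales       109
add column salary_plus_3 = t['salary'] + 3:
         salary  salary_plus_3
dept                          
Data        241            244
Finance     213            216
HR          374            377
Legal        50             53
Ops         884            887
Sales       109            112
Taking the max of column 'salary_plus_3' gives 887.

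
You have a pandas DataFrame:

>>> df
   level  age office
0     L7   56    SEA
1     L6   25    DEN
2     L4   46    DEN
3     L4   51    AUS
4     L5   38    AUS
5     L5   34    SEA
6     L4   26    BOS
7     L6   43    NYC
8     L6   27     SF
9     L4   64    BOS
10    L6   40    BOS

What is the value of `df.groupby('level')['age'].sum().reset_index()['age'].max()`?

group by level, sum of age:
level
L4    187
L5     72
L6    135
L7     56
Name: age, dtype: int64
reset_index():
  level  age
0    L4  187
1    L5   72
2    L6  135
3    L7   56
max of column 'age' → 187

187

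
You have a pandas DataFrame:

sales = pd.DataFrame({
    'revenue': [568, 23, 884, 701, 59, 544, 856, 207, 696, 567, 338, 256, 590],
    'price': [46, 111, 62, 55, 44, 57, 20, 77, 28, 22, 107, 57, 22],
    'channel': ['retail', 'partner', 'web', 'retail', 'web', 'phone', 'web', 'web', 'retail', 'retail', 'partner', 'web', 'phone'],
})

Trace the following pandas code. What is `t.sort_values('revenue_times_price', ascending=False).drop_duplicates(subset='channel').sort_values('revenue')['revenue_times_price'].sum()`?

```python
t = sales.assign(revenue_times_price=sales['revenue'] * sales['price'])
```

160537

add column revenue_times_price = sales['revenue'] * sales['price']:
    revenue  price  channel  revenue_times_price
0       568     46   retail                26128
1        23    111  partner                 2553
2       884     62      web                54808
3       701     55   retail                38555
4        59     44      web                 2596
5       544     57    phone                31008
6       856     20      web                17120
7       207     77      web                15939
8       696     28   retail                19488
9       567     22   retail                12474
10      338    107  partner                36166
11      256     57      web                14592
12      590     22    phone                12980
sort by revenue_times_price descending:
    revenue  price  channel  revenue_times_price
2       884     62      web                54808
3       701     55   retail                38555
10      338    107  partner                36166
5       544     57    phone                31008
0       568     46   retail                26128
8       696     28   retail                19488
6       856     20      web                17120
7       207     77      web                15939
11      256     57      web                14592
12      590     22    phone                12980
9       567     22   retail                12474
4        59     44      web                 2596
1        23    111  partner                 2553
drop duplicate channel (keep=first):
    revenue  price  channel  revenue_times_price
2       884     62      web                54808
3       701     55   retail                38555
10      338    107  partner                36166
5       544     57    phone                31008
sort by revenue:
    revenue  price  channel  revenue_times_price
10      338    107  partner                36166
5       544     57    phone                31008
3       701     55   retail                38555
2       884     62      web                54808
Finally, sum of column 'revenue_times_price' = 160537.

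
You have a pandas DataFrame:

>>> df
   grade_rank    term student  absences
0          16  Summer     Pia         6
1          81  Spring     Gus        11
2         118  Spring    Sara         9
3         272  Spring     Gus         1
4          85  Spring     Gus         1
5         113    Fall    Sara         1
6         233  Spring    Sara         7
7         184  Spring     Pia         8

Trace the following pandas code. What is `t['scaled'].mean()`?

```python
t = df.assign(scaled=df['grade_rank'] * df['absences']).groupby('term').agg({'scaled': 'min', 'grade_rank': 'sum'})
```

add column scaled = df['grade_rank'] * df['absences']:
   grade_rank    term student  absences  scaled
0          16  Summer     Pia         6      96
1          81  Spring     Gus        11     891
2         118  Spring    Sara         9    1062
3         272  Spring     Gus         1     272
4          85  Spring     Gus         1      85
5         113    Fall    Sara         1     113
6         233  Spring    Sara         7    1631
7         184  Spring     Pia         8    1472
group by term: min(scaled), sum(grade_rank):
        scaled  grade_rank
term                      
Fall       113         113
Spring      85         973
Summer      96          16
So mean() = 98.0.

98.0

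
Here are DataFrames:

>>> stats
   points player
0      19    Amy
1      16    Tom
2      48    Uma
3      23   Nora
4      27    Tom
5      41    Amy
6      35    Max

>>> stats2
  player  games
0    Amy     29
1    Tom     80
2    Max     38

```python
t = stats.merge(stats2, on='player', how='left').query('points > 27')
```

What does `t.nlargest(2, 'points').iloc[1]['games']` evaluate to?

merge on 'player' (how='left') → 7 rows:
   points player  games
0      19    Amy   29.0
1      16    Tom   80.0
2      48    Uma    NaN
3      23   Nora    NaN
4      27    Tom   80.0
5      41    Amy   29.0
6      35    Max   38.0
filter rows where points > 27:
   points player  games
2      48    Uma    NaN
5      41    Amy   29.0
6      35    Max   38.0
take 2 rows with largest points:
   points player  games
2      48    Uma    NaN
5      41    Amy   29.0
Then the value at position 1, column 'games': 29.0

29.0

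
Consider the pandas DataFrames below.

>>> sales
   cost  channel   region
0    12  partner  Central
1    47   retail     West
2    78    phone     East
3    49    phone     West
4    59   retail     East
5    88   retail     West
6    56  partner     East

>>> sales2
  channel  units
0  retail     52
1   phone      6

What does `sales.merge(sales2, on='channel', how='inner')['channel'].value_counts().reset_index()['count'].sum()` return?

5

merge on 'channel' (how='inner') → 5 rows:
   cost channel region  units
0    47  retail   West     52
1    78   phone   East      6
2    49   phone   West      6
3    59  retail   East     52
4    88  retail   West     52
value_counts of channel:
channel
retail    3
phone     2
Name: count, dtype: int64
reset_index():
  channel  count
0  retail      3
1   phone      2
So sum() = 5.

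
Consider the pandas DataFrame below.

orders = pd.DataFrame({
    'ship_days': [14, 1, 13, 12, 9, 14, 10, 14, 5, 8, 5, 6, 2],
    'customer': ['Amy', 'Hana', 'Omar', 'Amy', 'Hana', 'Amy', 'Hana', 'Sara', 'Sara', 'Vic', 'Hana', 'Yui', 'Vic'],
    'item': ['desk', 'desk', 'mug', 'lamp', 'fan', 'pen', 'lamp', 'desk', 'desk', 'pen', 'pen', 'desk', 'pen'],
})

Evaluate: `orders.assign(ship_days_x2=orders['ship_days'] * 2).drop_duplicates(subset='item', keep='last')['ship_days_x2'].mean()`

16.0

add column ship_days_x2 = orders['ship_days'] * 2:
    ship_days customer  item  ship_days_x2
0          14      Amy  desk            28
1           1     Hana  desk             2
2          13     Omar   mug            26
3          12      Amy  lamp            24
4           9     Hana   fan            18
5          14      Amy   pen            28
6          10     Hana  lamp            20
7          14     Sara  desk            28
8           5     Sara  desk            10
9           8      Vic   pen            16
10          5     Hana   pen            10
11          6      Yui  desk            12
12          2      Vic   pen             4
drop duplicate item (keep=last):
    ship_days customer  item  ship_days_x2
2          13     Omar   mug            26
4           9     Hana   fan            18
6          10     Hana  lamp            20
11          6      Yui  desk            12
12          2      Vic   pen             4
mean of column 'ship_days_x2' → 16.0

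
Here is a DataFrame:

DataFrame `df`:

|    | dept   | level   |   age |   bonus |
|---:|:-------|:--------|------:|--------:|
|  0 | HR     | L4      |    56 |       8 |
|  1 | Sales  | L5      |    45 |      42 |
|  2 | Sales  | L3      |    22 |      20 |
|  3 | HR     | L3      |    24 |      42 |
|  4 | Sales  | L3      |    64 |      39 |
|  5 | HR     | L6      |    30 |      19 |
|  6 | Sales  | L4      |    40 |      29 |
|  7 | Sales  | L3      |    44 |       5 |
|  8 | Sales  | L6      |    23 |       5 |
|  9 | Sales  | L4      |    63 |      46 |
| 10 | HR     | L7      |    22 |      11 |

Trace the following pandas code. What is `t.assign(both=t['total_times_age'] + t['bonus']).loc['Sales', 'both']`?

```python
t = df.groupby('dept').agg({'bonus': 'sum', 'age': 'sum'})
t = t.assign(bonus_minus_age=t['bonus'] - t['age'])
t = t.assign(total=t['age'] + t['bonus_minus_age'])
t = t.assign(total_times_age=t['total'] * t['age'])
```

56172

group by dept: sum(bonus), sum(age):
       bonus  age
dept             
HR        80  132
Sales    186  301
add column bonus_minus_age = t['bonus'] - t['age']:
       bonus  age  bonus_minus_age
dept                              
HR        80  132              -52
Sales    186  301             -115
add column total = t['age'] + t['bonus_minus_age']:
       bonus  age  bonus_minus_age  total
dept                                     
HR        80  132              -52     80
Sales    186  301             -115    186
add column total_times_age = t['total'] * t['age']:
       bonus  age  bonus_minus_age  total  total_times_age
dept                                                      
HR        80  132              -52     80            10560
Sales    186  301             -115    186            55986
add column both = t['total_times_age'] + t['bonus']:
       bonus  age  bonus_minus_age  total  total_times_age   both
dept                                                             
HR        80  132              -52     80            10560  10640
Sales    186  301             -115    186            55986  56172
So loc['Sales', 'both'] = 56172.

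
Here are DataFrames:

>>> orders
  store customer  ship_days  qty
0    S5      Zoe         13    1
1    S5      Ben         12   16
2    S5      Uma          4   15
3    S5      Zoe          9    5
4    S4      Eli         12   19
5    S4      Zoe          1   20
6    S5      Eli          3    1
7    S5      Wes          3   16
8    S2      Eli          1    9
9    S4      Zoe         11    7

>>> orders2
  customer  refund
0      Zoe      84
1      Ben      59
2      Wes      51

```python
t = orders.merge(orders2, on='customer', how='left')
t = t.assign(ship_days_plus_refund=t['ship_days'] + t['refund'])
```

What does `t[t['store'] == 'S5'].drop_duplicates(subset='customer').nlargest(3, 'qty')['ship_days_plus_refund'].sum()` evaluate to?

merge on 'customer' (how='left') → 10 rows:
  store customer  ship_days  qty  refund
0    S5      Zoe         13    1    84.0
1    S5      Ben         12   16    59.0
2    S5      Uma          4   15     NaN
3    S5      Zoe          9    5    84.0
4    S4      Eli         12   19     NaN
5    S4      Zoe          1   20    84.0
6    S5      Eli          3    1     NaN
7    S5      Wes          3   16    51.0
8    S2      Eli          1    9     NaN
9    S4      Zoe         11    7    84.0
add column ship_days_plus_refund = t['ship_days'] + t['refund']:
  store customer  ship_days  qty  refund  ship_days_plus_refund
0    S5      Zoe         13    1    84.0                   97.0
1    S5      Ben         12   16    59.0                   71.0
2    S5      Uma          4   15     NaN                    NaN
3    S5      Zoe          9    5    84.0                   93.0
4    S4      Eli         12   19     NaN                    NaN
5    S4      Zoe          1   20    84.0                   85.0
6    S5      Eli          3    1     NaN                    NaN
7    S5      Wes          3   16    51.0                   54.0
8    S2      Eli          1    9     NaN                    NaN
9    S4      Zoe         11    7    84.0                   95.0
filter rows where store == 'S5':
  store customer  ship_days  qty  refund  ship_days_plus_refund
0    S5      Zoe         13    1    84.0                   97.0
1    S5      Ben         12   16    59.0                   71.0
2    S5      Uma          4   15     NaN                    NaN
3    S5      Zoe          9    5    84.0                   93.0
6    S5      Eli          3    1     NaN                    NaN
7    S5      Wes          3   16    51.0                   54.0
drop duplicate customer (keep=first):
  store customer  ship_days  qty  refund  ship_days_plus_refund
0    S5      Zoe         13    1    84.0                   97.0
1    S5      Ben         12   16    59.0                   71.0
2    S5      Uma          4   15     NaN                    NaN
6    S5      Eli          3    1     NaN                    NaN
7    S5      Wes          3   16    51.0                   54.0
take 3 rows with largest qty:
  store customer  ship_days  qty  refund  ship_days_plus_refund
1    S5      Ben         12   16    59.0                   71.0
7    S5      Wes          3   16    51.0                   54.0
2    S5      Uma          4   15     NaN                    NaN
Then the sum of column 'ship_days_plus_refund': 125.0

125.0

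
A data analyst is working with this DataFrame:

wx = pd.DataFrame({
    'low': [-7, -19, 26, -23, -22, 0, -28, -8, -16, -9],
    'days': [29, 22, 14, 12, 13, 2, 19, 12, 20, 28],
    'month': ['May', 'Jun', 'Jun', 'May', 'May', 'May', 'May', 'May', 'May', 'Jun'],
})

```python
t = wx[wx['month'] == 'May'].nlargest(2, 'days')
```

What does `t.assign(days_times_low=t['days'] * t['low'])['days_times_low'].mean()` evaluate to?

filter rows where month == 'May':
   low  days month
0   -7    29   May
3  -23    12   May
4  -22    13   May
5    0     2   May
6  -28    19   May
7   -8    12   May
8  -16    20   May
take 2 rows with largest days:
   low  days month
0   -7    29   May
8  -16    20   May
add column days_times_low = t['days'] * t['low']:
   low  days month  days_times_low
0   -7    29   May            -203
8  -16    20   May            -320

-261.5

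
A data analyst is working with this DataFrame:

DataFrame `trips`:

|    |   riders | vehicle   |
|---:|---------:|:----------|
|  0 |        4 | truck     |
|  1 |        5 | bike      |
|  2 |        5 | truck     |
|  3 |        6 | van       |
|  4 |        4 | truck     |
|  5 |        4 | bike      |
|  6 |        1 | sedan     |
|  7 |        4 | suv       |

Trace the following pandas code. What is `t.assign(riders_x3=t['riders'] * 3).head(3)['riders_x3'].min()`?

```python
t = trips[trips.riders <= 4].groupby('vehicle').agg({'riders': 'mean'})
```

filter rows where riders <= 4:
   riders vehicle
0       4   truck
4       4   truck
5       4    bike
6       1   sedan
7       4     suv
group by vehicle, mean of riders:
         riders
vehicle        
bike        4.0
sedan       1.0
suv         4.0
truck       4.0
add column riders_x3 = t['riders'] * 3:
         riders  riders_x3
vehicle                   
bike        4.0       12.0
sedan       1.0        3.0
suv         4.0       12.0
truck       4.0       12.0
take first 3 rows:
         riders  riders_x3
vehicle                   
bike        4.0       12.0
sedan       1.0        3.0
suv         4.0       12.0

3.0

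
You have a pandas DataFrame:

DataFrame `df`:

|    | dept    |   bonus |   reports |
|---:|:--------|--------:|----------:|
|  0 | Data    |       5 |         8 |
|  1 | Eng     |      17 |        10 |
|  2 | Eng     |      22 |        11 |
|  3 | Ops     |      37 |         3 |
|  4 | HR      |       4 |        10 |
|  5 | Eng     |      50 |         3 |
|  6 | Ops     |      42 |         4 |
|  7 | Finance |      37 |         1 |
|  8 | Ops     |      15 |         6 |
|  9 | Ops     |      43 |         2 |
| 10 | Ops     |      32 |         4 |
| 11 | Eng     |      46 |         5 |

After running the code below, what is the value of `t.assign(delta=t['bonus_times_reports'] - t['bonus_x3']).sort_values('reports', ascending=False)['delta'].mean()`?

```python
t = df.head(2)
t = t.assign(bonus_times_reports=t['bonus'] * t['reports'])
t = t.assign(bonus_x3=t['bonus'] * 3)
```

72.0

take first 2 rows:
   dept  bonus  reports
0  Data      5        8
1   Eng     17       10
add column bonus_times_reports = t['bonus'] * t['reports']:
   dept  bonus  reports  bonus_times_reports
0  Data      5        8                   40
1   Eng     17       10                  170
add column bonus_x3 = t['bonus'] * 3:
   dept  bonus  reports  bonus_times_reports  bonus_x3
0  Data      5        8                   40        15
1   Eng     17       10                  170        51
add column delta = t['bonus_times_reports'] - t['bonus_x3']:
   dept  bonus  reports  bonus_times_reports  bonus_x3  delta
0  Data      5        8                   40        15     25
1   Eng     17       10                  170        51    119
sort by reports descending:
   dept  bonus  reports  bonus_times_reports  bonus_x3  delta
1   Eng     17       10                  170        51    119
0  Data      5        8                   40        15     25
Reading off the mean of column 'delta', we get 72.0.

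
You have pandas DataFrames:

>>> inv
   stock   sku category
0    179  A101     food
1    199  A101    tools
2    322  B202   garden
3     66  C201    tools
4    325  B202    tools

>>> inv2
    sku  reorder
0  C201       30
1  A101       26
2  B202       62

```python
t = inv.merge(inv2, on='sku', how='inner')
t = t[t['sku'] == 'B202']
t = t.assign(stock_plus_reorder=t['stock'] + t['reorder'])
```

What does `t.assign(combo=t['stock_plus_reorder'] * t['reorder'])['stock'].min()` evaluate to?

322

merge on 'sku' (how='inner') → 5 rows:
   stock   sku category  reorder
0    179  A101     food       26
1    199  A101    tools       26
2    322  B202   garden       62
3     66  C201    tools       30
4    325  B202    tools       62
filter rows where sku == 'B202':
   stock   sku category  reorder
2    322  B202   garden       62
4    325  B202    tools       62
add column stock_plus_reorder = t['stock'] + t['reorder']:
   stock   sku category  reorder  stock_plus_reorder
2    322  B202   garden       62                 384
4    325  B202    tools       62                 387
add column combo = t['stock_plus_reorder'] * t['reorder']:
   stock   sku category  reorder  stock_plus_reorder  combo
2    322  B202   garden       62                 384  23808
4    325  B202    tools       62                 387  23994
Hence 322.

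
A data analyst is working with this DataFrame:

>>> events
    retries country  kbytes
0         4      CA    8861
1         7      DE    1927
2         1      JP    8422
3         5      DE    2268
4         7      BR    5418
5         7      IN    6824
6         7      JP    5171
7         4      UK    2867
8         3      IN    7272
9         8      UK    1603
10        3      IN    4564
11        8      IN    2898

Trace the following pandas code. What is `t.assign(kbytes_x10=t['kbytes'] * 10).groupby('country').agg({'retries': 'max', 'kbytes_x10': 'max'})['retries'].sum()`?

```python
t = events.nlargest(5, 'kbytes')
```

19

take 5 rows with largest kbytes:
   retries country  kbytes
0        4      CA    8861
2        1      JP    8422
8        3      IN    7272
5        7      IN    6824
4        7      BR    5418
add column kbytes_x10 = t['kbytes'] * 10:
   retries country  kbytes  kbytes_x10
0        4      CA    8861       88610
2        1      JP    8422       84220
8        3      IN    7272       72720
5        7      IN    6824       68240
4        7      BR    5418       54180
group by country: max(retries), max(kbytes_x10):
         retries  kbytes_x10
country                     
BR             7       54180
CA             4       88610
IN             7       72720
JP             1       84220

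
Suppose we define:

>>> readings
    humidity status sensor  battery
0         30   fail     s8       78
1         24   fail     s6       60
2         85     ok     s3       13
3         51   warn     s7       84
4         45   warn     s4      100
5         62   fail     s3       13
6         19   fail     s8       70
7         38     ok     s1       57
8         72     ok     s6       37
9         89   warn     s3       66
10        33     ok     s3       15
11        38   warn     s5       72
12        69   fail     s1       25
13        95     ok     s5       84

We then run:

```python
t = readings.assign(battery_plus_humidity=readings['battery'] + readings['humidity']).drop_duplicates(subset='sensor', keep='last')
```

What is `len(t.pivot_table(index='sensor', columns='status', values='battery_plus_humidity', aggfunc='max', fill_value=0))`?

7

add column battery_plus_humidity = readings['battery'] + readings['humidity']:
    humidity status sensor  battery  battery_plus_humidity
0         30   fail     s8       78                    108
1         24   fail     s6       60                     84
2         85     ok     s3       13                     98
3         51   warn     s7       84                    135
4         45   warn     s4      100                    145
5         62   fail     s3       13                     75
6         19   fail     s8       70                     89
7         38     ok     s1       57                     95
8         72     ok     s6       37                    109
9         89   warn     s3       66                    155
10        33     ok     s3       15                     48
11        38   warn     s5       72                    110
12        69   fail     s1       25                     94
13        95     ok     s5       84                    179
drop duplicate sensor (keep=last):
    humidity status sensor  battery  battery_plus_humidity
3         51   warn     s7       84                    135
4         45   warn     s4      100                    145
6         19   fail     s8       70                     89
8         72     ok     s6       37                    109
10        33     ok     s3       15                     48
12        69   fail     s1       25                     94
13        95     ok     s5       84                    179
pivot: rows=sensor, cols=status, max(battery_plus_humidity):
status  fail   ok  warn
sensor                 
s1        94    0     0
s3         0   48     0
s4         0    0   145
s5         0  179     0
s6         0  109     0
s7         0    0   135
s8        89    0     0
number of rows → 7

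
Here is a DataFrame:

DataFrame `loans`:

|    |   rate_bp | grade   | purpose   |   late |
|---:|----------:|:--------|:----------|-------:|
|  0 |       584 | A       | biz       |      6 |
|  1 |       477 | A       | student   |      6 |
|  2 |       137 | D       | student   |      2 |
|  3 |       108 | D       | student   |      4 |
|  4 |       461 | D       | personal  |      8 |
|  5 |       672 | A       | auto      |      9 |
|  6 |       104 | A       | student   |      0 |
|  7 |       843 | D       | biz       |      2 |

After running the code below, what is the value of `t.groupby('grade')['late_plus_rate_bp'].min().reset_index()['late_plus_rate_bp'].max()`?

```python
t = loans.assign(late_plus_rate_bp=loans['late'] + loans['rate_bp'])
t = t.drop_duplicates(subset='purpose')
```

add column late_plus_rate_bp = loans['late'] + loans['rate_bp']:
   rate_bp grade   purpose  late  late_plus_rate_bp
0      584     A       biz     6                590
1      477     A   student     6                483
2      137     D   student     2                139
3      108     D   student     4                112
4      461     D  personal     8                469
5      672     A      auto     9                681
6      104     A   student     0                104
7      843     D       biz     2                845
drop duplicate purpose (keep=first):
   rate_bp grade   purpose  late  late_plus_rate_bp
0      584     A       biz     6                590
1      477     A   student     6                483
4      461     D  personal     8                469
5      672     A      auto     9                681
group by grade, min of late_plus_rate_bp:
grade
A    483
D    469
Name: late_plus_rate_bp, dtype: int64
reset_index():
  grade  late_plus_rate_bp
0     A                483
1     D                469
Reading off the max of column 'late_plus_rate_bp', we get 483.

483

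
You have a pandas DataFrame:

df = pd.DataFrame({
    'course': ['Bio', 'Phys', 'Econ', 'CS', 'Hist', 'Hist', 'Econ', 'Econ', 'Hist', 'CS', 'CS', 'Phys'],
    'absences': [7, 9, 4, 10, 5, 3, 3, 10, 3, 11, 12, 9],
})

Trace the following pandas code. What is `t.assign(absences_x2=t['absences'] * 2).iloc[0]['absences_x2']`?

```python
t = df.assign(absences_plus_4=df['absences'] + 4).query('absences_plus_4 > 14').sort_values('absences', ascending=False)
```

add column absences_plus_4 = df['absences'] + 4:
   course  absences  absences_plus_4
0     Bio         7               11
1    Phys         9               13
2    Econ         4                8
3      CS        10               14
4    Hist         5                9
5    Hist         3                7
6    Econ         3                7
7    Econ        10               14
8    Hist         3                7
9      CS        11               15
10     CS        12               16
11   Phys         9               13
filter rows where absences_plus_4 > 14:
   course  absences  absences_plus_4
9      CS        11               15
10     CS        12               16
sort by absences descending:
   course  absences  absences_plus_4
10     CS        12               16
9      CS        11               15
add column absences_x2 = t['absences'] * 2:
   course  absences  absences_plus_4  absences_x2
10     CS        12               16           24
9      CS        11               15           22

24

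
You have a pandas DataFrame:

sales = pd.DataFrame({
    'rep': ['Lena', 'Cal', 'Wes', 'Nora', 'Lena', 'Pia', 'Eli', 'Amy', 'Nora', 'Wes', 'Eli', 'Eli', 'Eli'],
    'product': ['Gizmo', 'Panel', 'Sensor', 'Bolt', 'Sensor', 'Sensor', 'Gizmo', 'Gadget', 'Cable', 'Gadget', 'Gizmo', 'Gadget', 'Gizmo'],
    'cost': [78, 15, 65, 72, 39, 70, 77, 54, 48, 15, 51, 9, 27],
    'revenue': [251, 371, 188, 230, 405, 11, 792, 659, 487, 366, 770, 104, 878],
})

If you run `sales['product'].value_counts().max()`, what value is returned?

4

value_counts of product:
product
Gizmo     4
Sensor    3
Gadget    3
Panel     1
Bolt      1
Cable     1
Name: count, dtype: int64
Hence 4.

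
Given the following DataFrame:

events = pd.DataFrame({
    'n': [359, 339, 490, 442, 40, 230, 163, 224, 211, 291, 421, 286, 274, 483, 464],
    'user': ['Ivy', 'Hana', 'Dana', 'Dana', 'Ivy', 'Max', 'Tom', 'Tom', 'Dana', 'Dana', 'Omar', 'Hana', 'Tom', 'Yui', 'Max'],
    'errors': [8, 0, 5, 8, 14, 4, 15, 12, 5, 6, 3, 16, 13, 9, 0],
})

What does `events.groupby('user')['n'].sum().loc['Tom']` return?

group by user, sum of n:
user
Dana    1434
Hana     625
Ivy      399
Max      694
Omar     421
Tom      661
Yui      483
Name: n, dtype: int64
value at index 'Tom' → 661

661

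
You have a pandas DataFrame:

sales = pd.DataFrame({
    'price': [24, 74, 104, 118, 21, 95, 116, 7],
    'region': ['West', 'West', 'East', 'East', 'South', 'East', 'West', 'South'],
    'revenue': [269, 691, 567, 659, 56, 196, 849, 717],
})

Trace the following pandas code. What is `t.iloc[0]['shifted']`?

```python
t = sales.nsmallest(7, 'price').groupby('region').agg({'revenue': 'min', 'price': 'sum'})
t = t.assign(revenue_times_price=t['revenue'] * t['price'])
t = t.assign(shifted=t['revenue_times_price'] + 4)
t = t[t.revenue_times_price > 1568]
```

take 7 rows with smallest price:
   price region  revenue
7      7  South      717
4     21  South       56
0     24   West      269
1     74   West      691
5     95   East      196
2    104   East      567
6    116   West      849
group by region: min(revenue), sum(price):
        revenue  price
region                
East        196    199
South        56     28
West        269    214
add column revenue_times_price = t['revenue'] * t['price']:
        revenue  price  revenue_times_price
region                                     
East        196    199                39004
South        56     28                 1568
West        269    214                57566
add column shifted = t['revenue_times_price'] + 4:
        revenue  price  revenue_times_price  shifted
region                                              
East        196    199                39004    39008
South        56     28                 1568     1572
West        269    214                57566    57570
filter rows where revenue_times_price > 1568:
        revenue  price  revenue_times_price  shifted
region                                              
East        196    199                39004    39008
West        269    214                57566    57570
The value at position 0, column 'shifted' is 39008.

39008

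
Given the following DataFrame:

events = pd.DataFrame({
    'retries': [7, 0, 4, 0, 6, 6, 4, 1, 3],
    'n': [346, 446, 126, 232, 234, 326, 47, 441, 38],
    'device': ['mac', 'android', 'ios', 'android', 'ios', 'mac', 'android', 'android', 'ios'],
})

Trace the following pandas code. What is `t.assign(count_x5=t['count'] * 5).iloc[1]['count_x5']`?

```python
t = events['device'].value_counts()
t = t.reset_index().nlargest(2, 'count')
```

value_counts of device:
device
android    4
ios        3
mac        2
Name: count, dtype: int64
reset_index():
    device  count
0  android      4
1      ios      3
2      mac      2
take 2 rows with largest count:
    device  count
0  android      4
1      ios      3
add column count_x5 = t['count'] * 5:
    device  count  count_x5
0  android      4        20
1      ios      3        15

15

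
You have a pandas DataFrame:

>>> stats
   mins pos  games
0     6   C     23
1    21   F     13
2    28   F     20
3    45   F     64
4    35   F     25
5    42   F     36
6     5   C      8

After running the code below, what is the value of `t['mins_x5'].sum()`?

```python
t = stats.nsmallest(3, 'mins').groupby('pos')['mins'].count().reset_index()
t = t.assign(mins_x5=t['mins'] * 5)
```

15

take 3 rows with smallest mins:
   mins pos  games
6     5   C      8
0     6   C     23
1    21   F     13
group by pos, count of mins:
pos
C    2
F    1
Name: mins, dtype: int64
reset_index():
  pos  mins
0   C     2
1   F     1
add column mins_x5 = t['mins'] * 5:
  pos  mins  mins_x5
0   C     2       10
1   F     1        5
Hence 15.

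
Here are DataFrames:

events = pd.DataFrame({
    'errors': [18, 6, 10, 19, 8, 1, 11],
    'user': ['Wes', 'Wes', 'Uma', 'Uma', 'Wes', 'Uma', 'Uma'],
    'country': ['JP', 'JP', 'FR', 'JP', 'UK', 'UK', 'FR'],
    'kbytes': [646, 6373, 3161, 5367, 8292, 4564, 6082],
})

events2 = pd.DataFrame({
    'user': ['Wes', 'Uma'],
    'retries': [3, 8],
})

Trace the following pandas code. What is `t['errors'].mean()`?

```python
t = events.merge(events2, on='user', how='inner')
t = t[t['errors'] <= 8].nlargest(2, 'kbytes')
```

7.0

merge on 'user' (how='inner') → 7 rows:
   errors user country  kbytes  retries
0      18  Wes      JP     646        3
1       6  Wes      JP    6373        3
2      10  Uma      FR    3161        8
3      19  Uma      JP    5367        8
4       8  Wes      UK    8292        3
5       1  Uma      UK    4564        8
6      11  Uma      FR    6082        8
filter rows where errors <= 8:
   errors user country  kbytes  retries
1       6  Wes      JP    6373        3
4       8  Wes      UK    8292        3
5       1  Uma      UK    4564        8
take 2 rows with largest kbytes:
   errors user country  kbytes  retries
4       8  Wes      UK    8292        3
1       6  Wes      JP    6373        3
The mean of column 'errors' is 7.0.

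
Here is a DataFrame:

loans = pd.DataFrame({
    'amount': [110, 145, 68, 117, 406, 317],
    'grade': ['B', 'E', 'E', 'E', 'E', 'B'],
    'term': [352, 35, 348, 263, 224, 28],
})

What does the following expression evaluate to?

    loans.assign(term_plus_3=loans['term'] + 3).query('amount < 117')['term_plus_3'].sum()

706

add column term_plus_3 = loans['term'] + 3:
   amount grade  term  term_plus_3
0     110     B   352          355
1     145     E    35           38
2      68     E   348          351
3     117     E   263          266
4     406     E   224          227
5     317     B    28           31
filter rows where amount < 117:
   amount grade  term  term_plus_3
0     110     B   352          355
2      68     E   348          351
Reading off the sum of column 'term_plus_3', we get 706.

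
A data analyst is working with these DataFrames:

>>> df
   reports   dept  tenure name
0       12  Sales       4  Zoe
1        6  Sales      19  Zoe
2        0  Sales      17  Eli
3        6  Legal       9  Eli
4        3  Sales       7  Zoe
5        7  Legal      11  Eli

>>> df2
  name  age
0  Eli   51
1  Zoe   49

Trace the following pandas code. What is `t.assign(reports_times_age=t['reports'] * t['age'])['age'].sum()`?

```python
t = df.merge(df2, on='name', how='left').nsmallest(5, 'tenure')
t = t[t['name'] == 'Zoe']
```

98

merge on 'name' (how='left') → 6 rows:
   reports   dept  tenure name  age
0       12  Sales       4  Zoe   49
1        6  Sales      19  Zoe   49
2        0  Sales      17  Eli   51
3        6  Legal       9  Eli   51
4        3  Sales       7  Zoe   49
5        7  Legal      11  Eli   51
take 5 rows with smallest tenure:
   reports   dept  tenure name  age
0       12  Sales       4  Zoe   49
4        3  Sales       7  Zoe   49
3        6  Legal       9  Eli   51
5        7  Legal      11  Eli   51
2        0  Sales      17  Eli   51
filter rows where name == 'Zoe':
   reports   dept  tenure name  age
0       12  Sales       4  Zoe   49
4        3  Sales       7  Zoe   49
add column reports_times_age = t['reports'] * t['age']:
   reports   dept  tenure name  age  reports_times_age
0       12  Sales       4  Zoe   49                588
4        3  Sales       7  Zoe   49                147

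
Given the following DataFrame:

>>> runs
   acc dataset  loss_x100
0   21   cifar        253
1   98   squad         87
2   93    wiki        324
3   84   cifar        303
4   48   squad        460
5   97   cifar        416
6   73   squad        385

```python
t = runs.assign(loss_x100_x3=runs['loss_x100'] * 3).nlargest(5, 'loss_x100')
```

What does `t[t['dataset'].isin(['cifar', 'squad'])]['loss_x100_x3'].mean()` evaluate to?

add column loss_x100_x3 = runs['loss_x100'] * 3:
   acc dataset  loss_x100  loss_x100_x3
0   21   cifar        253           759
1   98   squad         87           261
2   93    wiki        324           972
3   84   cifar        303           909
4   48   squad        460          1380
5   97   cifar        416          1248
6   73   squad        385          1155
take 5 rows with largest loss_x100:
   acc dataset  loss_x100  loss_x100_x3
4   48   squad        460          1380
5   97   cifar        416          1248
6   73   squad        385          1155
2   93    wiki        324           972
3   84   cifar        303           909
filter rows where dataset in ['cifar', 'squad']:
   acc dataset  loss_x100  loss_x100_x3
4   48   squad        460          1380
5   97   cifar        416          1248
6   73   squad        385          1155
3   84   cifar        303           909
Taking the mean of column 'loss_x100_x3' gives 1173.0.

1173.0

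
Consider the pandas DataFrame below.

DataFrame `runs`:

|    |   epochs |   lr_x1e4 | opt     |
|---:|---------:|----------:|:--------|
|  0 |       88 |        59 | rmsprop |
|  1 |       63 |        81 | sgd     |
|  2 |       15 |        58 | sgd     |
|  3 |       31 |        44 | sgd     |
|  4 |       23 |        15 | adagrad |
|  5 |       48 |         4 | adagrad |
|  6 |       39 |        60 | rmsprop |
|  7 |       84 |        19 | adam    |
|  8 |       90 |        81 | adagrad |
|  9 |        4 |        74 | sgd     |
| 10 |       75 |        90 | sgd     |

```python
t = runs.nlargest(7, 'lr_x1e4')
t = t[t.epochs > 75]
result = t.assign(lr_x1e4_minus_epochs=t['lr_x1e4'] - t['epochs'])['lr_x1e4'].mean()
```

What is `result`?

70.0

take 7 rows with largest lr_x1e4:
    epochs  lr_x1e4      opt
10      75       90      sgd
1       63       81      sgd
8       90       81  adagrad
9        4       74      sgd
6       39       60  rmsprop
0       88       59  rmsprop
2       15       58      sgd
filter rows where epochs > 75:
   epochs  lr_x1e4      opt
8      90       81  adagrad
0      88       59  rmsprop
add column lr_x1e4_minus_epochs = t['lr_x1e4'] - t['epochs']:
   epochs  lr_x1e4      opt  lr_x1e4_minus_epochs
8      90       81  adagrad                    -9
0      88       59  rmsprop                   -29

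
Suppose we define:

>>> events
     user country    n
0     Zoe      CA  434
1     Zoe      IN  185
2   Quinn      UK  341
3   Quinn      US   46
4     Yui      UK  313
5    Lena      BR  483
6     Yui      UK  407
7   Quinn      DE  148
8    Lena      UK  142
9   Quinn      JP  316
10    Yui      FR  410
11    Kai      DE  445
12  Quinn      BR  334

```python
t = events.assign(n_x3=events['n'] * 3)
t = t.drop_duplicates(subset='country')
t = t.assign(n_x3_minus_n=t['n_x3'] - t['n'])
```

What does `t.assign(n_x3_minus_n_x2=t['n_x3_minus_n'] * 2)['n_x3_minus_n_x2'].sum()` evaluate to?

add column n_x3 = events['n'] * 3:
     user country    n  n_x3
0     Zoe      CA  434  1302
1     Zoe      IN  185   555
2   Quinn      UK  341  1023
3   Quinn      US   46   138
4     Yui      UK  313   939
5    Lena      BR  483  1449
6     Yui      UK  407  1221
7   Quinn      DE  148   444
8    Lena      UK  142   426
9   Quinn      JP  316   948
10    Yui      FR  410  1230
11    Kai      DE  445  1335
12  Quinn      BR  334  1002
drop duplicate country (keep=first):
     user country    n  n_x3
0     Zoe      CA  434  1302
1     Zoe      IN  185   555
2   Quinn      UK  341  1023
3   Quinn      US   46   138
5    Lena      BR  483  1449
7   Quinn      DE  148   444
9   Quinn      JP  316   948
10    Yui      FR  410  1230
add column n_x3_minus_n = t['n_x3'] - t['n']:
     user country    n  n_x3  n_x3_minus_n
0     Zoe      CA  434  1302           868
1     Zoe      IN  185   555           370
2   Quinn      UK  341  1023           682
3   Quinn      US   46   138            92
5    Lena      BR  483  1449           966
7   Quinn      DE  148   444           296
9   Quinn      JP  316   948           632
10    Yui      FR  410  1230           820
add column n_x3_minus_n_x2 = t['n_x3_minus_n'] * 2:
     user country    n  n_x3  n_x3_minus_n  n_x3_minus_n_x2
0     Zoe      CA  434  1302           868             1736
1     Zoe      IN  185   555           370              740
2   Quinn      UK  341  1023           682             1364
3   Quinn      US   46   138            92              184
5    Lena      BR  483  1449           966             1932
7   Quinn      DE  148   444           296              592
9   Quinn      JP  316   948           632             1264
10    Yui      FR  410  1230           820             1640

9452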